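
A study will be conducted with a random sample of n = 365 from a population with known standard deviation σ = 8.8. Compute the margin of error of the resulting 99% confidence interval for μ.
Margin of error = 1.19

Margin of error = z* · σ/√n
= 2.576 · 8.8/√365
= 2.576 · 8.8/19.1050
= 1.19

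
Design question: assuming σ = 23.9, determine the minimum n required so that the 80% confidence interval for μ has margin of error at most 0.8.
n ≥ 1467

For margin E ≤ 0.8:
n ≥ (z* · σ / E)²
n ≥ (1.282 · 23.9 / 0.8)²
n ≥ 1466.87

Minimum n = 1467 (rounding up)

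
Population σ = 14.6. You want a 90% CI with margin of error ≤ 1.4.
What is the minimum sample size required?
n ≥ 295

For margin E ≤ 1.4:
n ≥ (z* · σ / E)²
n ≥ (1.645 · 14.6 / 1.4)²
n ≥ 294.29

Minimum n = 295 (rounding up)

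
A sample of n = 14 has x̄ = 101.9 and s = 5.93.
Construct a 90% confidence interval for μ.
(99.09, 104.71)

t-interval (σ unknown):
df = n - 1 = 13
t* = 1.771 for 90% confidence

Margin of error = t* · s/√n = 1.771 · 5.93/√14 = 2.81

CI: (99.09, 104.71)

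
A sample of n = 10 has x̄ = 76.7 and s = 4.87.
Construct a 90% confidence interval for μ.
(73.88, 79.52)

t-interval (σ unknown):
df = n - 1 = 9
t* = 1.833 for 90% confidence

Margin of error = t* · s/√n = 1.833 · 4.87/√10 = 2.82

CI: (73.88, 79.52)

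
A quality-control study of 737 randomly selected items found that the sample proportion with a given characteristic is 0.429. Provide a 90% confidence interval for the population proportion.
(0.399, 0.459)

Proportion CI:
SE = √(p̂(1-p̂)/n) = √(0.429 · 0.571 / 737) = 0.01823

z* = 1.645
Margin = z* · SE = 1.645 · 0.01823 = 0.0300

CI: 0.429 ± 0.0300 = (0.399, 0.459)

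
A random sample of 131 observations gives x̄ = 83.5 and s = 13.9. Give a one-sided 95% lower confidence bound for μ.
μ ≥ 81.49

Lower bound (one-sided):
t* = 1.657 (one-sided for 95%)
Lower bound = x̄ - t* · s/√n = 83.5 - 1.657 · 13.9/√131 = 81.49

We are 95% confident that μ ≥ 81.49.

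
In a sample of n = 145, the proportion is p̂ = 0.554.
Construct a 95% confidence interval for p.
(0.473, 0.635)

Proportion CI:
SE = √(p̂(1-p̂)/n) = √(0.554 · 0.446 / 145) = 0.04128

z* = 1.960
Margin = z* · SE = 1.960 · 0.04128 = 0.0809

CI: 0.554 ± 0.0809 = (0.473, 0.635)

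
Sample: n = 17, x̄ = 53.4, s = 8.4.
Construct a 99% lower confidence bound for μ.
μ ≥ 48.14

Lower bound (one-sided):
t* = 2.583 (one-sided for 99%)
Lower bound = x̄ - t* · s/√n = 53.4 - 2.583 · 8.4/√17 = 48.14

We are 99% confident that μ ≥ 48.14.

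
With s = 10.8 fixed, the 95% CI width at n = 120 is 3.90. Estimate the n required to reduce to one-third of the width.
n ≈ 1080

CI width ∝ 1/√n
To reduce width by factor 3, need √n to grow by 3 → need 3² = 9 times as many samples.

Current: n = 120, width = 3.90
New: n = 1080, width ≈ 1.29

Width reduced by factor of 3.90/1.29 = 3.02.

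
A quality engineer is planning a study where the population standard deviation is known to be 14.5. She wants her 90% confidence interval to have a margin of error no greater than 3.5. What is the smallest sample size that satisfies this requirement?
n ≥ 47

For margin E ≤ 3.5:
n ≥ (z* · σ / E)²
n ≥ (1.645 · 14.5 / 3.5)²
n ≥ 46.44

Minimum n = 47 (rounding up)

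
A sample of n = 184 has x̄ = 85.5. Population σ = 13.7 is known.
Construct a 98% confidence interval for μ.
(83.15, 87.85)

z-interval (σ known):
z* = 2.326 for 98% confidence

Margin of error = z* · σ/√n = 2.326 · 13.7/√184 = 2.35

CI: (85.5 - 2.35, 85.5 + 2.35) = (83.15, 87.85)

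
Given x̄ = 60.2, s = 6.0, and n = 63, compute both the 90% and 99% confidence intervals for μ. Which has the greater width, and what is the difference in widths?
99% CI is wider by 1.50

df = 62
90% CI: t* = 1.670, (58.94, 61.46), width = 2 · t* · s/√n = 2.52
99% CI: t* = 2.657, (58.19, 62.21), width = 2 · t* · s/√n = 4.02

The 99% CI is wider by 4.02 - 2.52 = 1.50.
Higher confidence requires a wider interval.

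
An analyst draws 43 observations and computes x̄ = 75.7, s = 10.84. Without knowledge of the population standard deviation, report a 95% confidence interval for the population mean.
(72.36, 79.04)

t-interval (σ unknown):
df = n - 1 = 42
t* = 2.018 for 95% confidence

Margin of error = t* · s/√n = 2.018 · 10.84/√43 = 3.34

CI: (72.36, 79.04)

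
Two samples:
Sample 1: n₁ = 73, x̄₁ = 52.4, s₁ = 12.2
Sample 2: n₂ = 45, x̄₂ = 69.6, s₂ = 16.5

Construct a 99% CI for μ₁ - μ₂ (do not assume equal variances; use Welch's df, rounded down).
(-24.72, -9.68)

Difference: x̄₁ - x̄₂ = -17.20
SE = √(s₁²/n₁ + s₂²/n₂) = √(12.2²/73 + 16.5²/45) = 2.8441
df = 73.55 → 73 (Welch–Satterthwaite, rounded down)
t* = 2.645

CI: -17.20 ± 2.645 · 2.8441 = -17.20 ± 7.52 = (-24.72, -9.68)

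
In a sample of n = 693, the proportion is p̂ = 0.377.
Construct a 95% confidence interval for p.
(0.341, 0.413)

Proportion CI:
SE = √(p̂(1-p̂)/n) = √(0.377 · 0.623 / 693) = 0.01841

z* = 1.960
Margin = z* · SE = 1.960 · 0.01841 = 0.0361

CI: 0.377 ± 0.0361 = (0.341, 0.413)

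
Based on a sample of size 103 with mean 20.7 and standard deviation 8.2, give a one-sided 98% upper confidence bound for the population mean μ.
μ ≤ 22.38

Upper bound (one-sided):
t* = 2.080 (one-sided for 98%)
Upper bound = x̄ + t* · s/√n = 20.7 + 2.080 · 8.2/√103 = 22.38

We are 98% confident that μ ≤ 22.38.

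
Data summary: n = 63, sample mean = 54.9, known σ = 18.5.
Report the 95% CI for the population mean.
(50.33, 59.47)

z-interval (σ known):
z* = 1.960 for 95% confidence

Margin of error = z* · σ/√n = 1.960 · 18.5/√63 = 4.57

CI: (54.9 - 4.57, 54.9 + 4.57) = (50.33, 59.47)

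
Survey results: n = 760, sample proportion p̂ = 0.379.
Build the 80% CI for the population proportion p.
(0.356, 0.402)

Proportion CI:
SE = √(p̂(1-p̂)/n) = √(0.379 · 0.621 / 760) = 0.01760

z* = 1.282
Margin = z* · SE = 1.282 · 0.01760 = 0.0226

CI: 0.379 ± 0.0226 = (0.356, 0.402)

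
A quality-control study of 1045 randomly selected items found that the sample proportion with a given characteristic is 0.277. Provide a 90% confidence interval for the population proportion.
(0.254, 0.300)

Proportion CI:
SE = √(p̂(1-p̂)/n) = √(0.277 · 0.723 / 1045) = 0.01384

z* = 1.645
Margin = z* · SE = 1.645 · 0.01384 = 0.0228

CI: 0.277 ± 0.0228 = (0.254, 0.300)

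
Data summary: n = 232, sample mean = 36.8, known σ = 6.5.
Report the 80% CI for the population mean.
(36.25, 37.35)

z-interval (σ known):
z* = 1.282 for 80% confidence

Margin of error = z* · σ/√n = 1.282 · 6.5/√232 = 0.55

CI: (36.8 - 0.55, 36.8 + 0.55) = (36.25, 37.35)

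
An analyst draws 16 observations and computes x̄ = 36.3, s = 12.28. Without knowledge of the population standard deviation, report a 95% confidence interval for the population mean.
(29.76, 42.84)

t-interval (σ unknown):
df = n - 1 = 15
t* = 2.131 for 95% confidence

Margin of error = t* · s/√n = 2.131 · 12.28/√16 = 6.54

CI: (29.76, 42.84)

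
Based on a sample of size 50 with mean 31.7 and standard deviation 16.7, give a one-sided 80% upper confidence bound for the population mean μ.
μ ≤ 33.71

Upper bound (one-sided):
t* = 0.849 (one-sided for 80%)
Upper bound = x̄ + t* · s/√n = 31.7 + 0.849 · 16.7/√50 = 33.71

We are 80% confident that μ ≤ 33.71.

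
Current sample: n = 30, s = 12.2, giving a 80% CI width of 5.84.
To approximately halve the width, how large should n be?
n ≈ 120

CI width ∝ 1/√n
To reduce width by factor 2, need √n to grow by 2 → need 2² = 4 times as many samples.

Current: n = 30, width = 5.84
New: n = 120, width ≈ 2.87

Width reduced by factor of 5.84/2.87 = 2.03.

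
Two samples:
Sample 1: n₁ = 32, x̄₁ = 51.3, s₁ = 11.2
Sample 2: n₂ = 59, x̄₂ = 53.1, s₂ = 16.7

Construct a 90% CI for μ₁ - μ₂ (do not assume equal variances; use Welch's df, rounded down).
(-6.69, 3.09)

Difference: x̄₁ - x̄₂ = -1.80
SE = √(s₁²/n₁ + s₂²/n₂) = √(11.2²/32 + 16.7²/59) = 2.9406
df = 84.88 → 84 (Welch–Satterthwaite, rounded down)
t* = 1.663

CI: -1.80 ± 1.663 · 2.9406 = -1.80 ± 4.89 = (-6.69, 3.09)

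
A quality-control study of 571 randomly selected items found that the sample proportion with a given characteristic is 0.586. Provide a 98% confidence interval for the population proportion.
(0.538, 0.634)

Proportion CI:
SE = √(p̂(1-p̂)/n) = √(0.586 · 0.414 / 571) = 0.02061

z* = 2.326
Margin = z* · SE = 2.326 · 0.02061 = 0.0479

CI: 0.586 ± 0.0479 = (0.538, 0.634)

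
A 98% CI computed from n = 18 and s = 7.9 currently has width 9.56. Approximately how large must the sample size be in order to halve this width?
n ≈ 72

CI width ∝ 1/√n
To reduce width by factor 2, need √n to grow by 2 → need 2² = 4 times as many samples.

Current: n = 18, width = 9.56
New: n = 72, width ≈ 4.43

Width reduced by factor of 9.56/4.43 = 2.16.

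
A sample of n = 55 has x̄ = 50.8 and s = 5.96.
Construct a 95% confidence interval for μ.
(49.19, 52.41)

t-interval (σ unknown):
df = n - 1 = 54
t* = 2.005 for 95% confidence

Margin of error = t* · s/√n = 2.005 · 5.96/√55 = 1.61

CI: (49.19, 52.41)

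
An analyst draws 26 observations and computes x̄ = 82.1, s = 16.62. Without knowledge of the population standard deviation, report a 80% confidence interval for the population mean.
(77.81, 86.39)

t-interval (σ unknown):
df = n - 1 = 25
t* = 1.316 for 80% confidence

Margin of error = t* · s/√n = 1.316 · 16.62/√26 = 4.29

CI: (77.81, 86.39)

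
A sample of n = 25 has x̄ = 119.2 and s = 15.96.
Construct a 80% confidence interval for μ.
(114.99, 123.41)

t-interval (σ unknown):
df = n - 1 = 24
t* = 1.318 for 80% confidence

Margin of error = t* · s/√n = 1.318 · 15.96/√25 = 4.21

CI: (114.99, 123.41)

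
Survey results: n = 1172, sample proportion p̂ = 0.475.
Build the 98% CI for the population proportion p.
(0.441, 0.509)

Proportion CI:
SE = √(p̂(1-p̂)/n) = √(0.475 · 0.525 / 1172) = 0.01459

z* = 2.326
Margin = z* · SE = 2.326 · 0.01459 = 0.0339

CI: 0.475 ± 0.0339 = (0.441, 0.509)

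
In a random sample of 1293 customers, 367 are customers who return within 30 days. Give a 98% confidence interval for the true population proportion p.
(0.255, 0.313)

Proportion CI:
p̂ = 367/1293 = 0.28384
SE = √(p̂(1-p̂)/n) = √(0.28384 · 0.71616 / 1293) = 0.01254

z* = 2.326
Margin = z* · SE = 2.326 · 0.01254 = 0.0292

CI: 0.28384 ± 0.0292 = (0.255, 0.313)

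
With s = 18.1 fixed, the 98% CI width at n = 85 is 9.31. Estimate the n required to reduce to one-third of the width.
n ≈ 765

CI width ∝ 1/√n
To reduce width by factor 3, need √n to grow by 3 → need 3² = 9 times as many samples.

Current: n = 85, width = 9.31
New: n = 765, width ≈ 3.05

Width reduced by factor of 9.31/3.05 = 3.05.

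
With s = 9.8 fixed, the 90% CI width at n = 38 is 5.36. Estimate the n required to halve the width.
n ≈ 152

CI width ∝ 1/√n
To reduce width by factor 2, need √n to grow by 2 → need 2² = 4 times as many samples.

Current: n = 38, width = 5.36
New: n = 152, width ≈ 2.63

Width reduced by factor of 5.36/2.63 = 2.04.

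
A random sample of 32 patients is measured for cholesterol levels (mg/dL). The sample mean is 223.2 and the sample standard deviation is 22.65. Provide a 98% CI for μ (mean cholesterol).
(213.38, 233.02)

t-interval (σ unknown):
df = n - 1 = 31
t* = 2.453 for 98% confidence

Margin of error = t* · s/√n = 2.453 · 22.65/√32 = 9.82

CI: (213.38, 233.02)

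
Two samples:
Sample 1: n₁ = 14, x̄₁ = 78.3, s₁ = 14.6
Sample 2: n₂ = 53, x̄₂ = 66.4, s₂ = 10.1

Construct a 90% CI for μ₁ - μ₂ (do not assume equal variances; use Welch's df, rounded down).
(4.67, 19.13)

Difference: x̄₁ - x̄₂ = 11.90
SE = √(s₁²/n₁ + s₂²/n₂) = √(14.6²/14 + 10.1²/53) = 4.1413
df = 16.43 → 16 (Welch–Satterthwaite, rounded down)
t* = 1.746

CI: 11.90 ± 1.746 · 4.1413 = 11.90 ± 7.23 = (4.67, 19.13)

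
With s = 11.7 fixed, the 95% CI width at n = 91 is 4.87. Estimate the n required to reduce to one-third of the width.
n ≈ 819

CI width ∝ 1/√n
To reduce width by factor 3, need √n to grow by 3 → need 3² = 9 times as many samples.

Current: n = 91, width = 4.87
New: n = 819, width ≈ 1.61

Width reduced by factor of 4.87/1.61 = 3.02.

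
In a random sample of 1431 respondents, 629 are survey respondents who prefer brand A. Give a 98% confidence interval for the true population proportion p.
(0.409, 0.470)

Proportion CI:
p̂ = 629/1431 = 0.43955
SE = √(p̂(1-p̂)/n) = √(0.43955 · 0.56045 / 1431) = 0.01312

z* = 2.326
Margin = z* · SE = 2.326 · 0.01312 = 0.0305

CI: 0.43955 ± 0.0305 = (0.409, 0.470)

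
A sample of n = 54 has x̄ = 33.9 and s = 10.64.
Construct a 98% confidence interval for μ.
(30.43, 37.37)

t-interval (σ unknown):
df = n - 1 = 53
t* = 2.399 for 98% confidence

Margin of error = t* · s/√n = 2.399 · 10.64/√54 = 3.47

CI: (30.43, 37.37)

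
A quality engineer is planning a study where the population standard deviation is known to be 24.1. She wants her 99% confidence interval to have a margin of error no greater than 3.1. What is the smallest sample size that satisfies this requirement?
n ≥ 402

For margin E ≤ 3.1:
n ≥ (z* · σ / E)²
n ≥ (2.576 · 24.1 / 3.1)²
n ≥ 401.05

Minimum n = 402 (rounding up)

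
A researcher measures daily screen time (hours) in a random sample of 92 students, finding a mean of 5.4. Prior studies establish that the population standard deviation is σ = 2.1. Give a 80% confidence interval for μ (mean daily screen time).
(5.12, 5.68)

z-interval (σ known):
z* = 1.282 for 80% confidence

Margin of error = z* · σ/√n = 1.282 · 2.1/√92 = 0.28

CI: (5.4 - 0.28, 5.4 + 0.28) = (5.12, 5.68)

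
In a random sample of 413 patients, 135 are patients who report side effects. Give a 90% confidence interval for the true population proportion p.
(0.289, 0.365)

Proportion CI:
p̂ = 135/413 = 0.32688
SE = √(p̂(1-p̂)/n) = √(0.32688 · 0.67312 / 413) = 0.02308

z* = 1.645
Margin = z* · SE = 1.645 · 0.02308 = 0.0380

CI: 0.32688 ± 0.0380 = (0.289, 0.365)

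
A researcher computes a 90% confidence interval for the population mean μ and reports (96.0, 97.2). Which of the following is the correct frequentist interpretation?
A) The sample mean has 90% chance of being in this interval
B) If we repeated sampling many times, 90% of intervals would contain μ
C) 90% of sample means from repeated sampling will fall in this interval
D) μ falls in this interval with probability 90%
B

A) Wrong — x̄ is observed and sits in the interval by construction.
B) Correct — this is the frequentist long-run coverage interpretation.
C) Wrong — coverage applies to intervals containing μ, not to future x̄ values.
D) Wrong — μ is fixed; the randomness lives in the interval, not in μ.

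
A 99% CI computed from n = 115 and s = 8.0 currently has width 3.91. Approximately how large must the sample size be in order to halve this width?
n ≈ 460

CI width ∝ 1/√n
To reduce width by factor 2, need √n to grow by 2 → need 2² = 4 times as many samples.

Current: n = 115, width = 3.91
New: n = 460, width ≈ 1.93

Width reduced by factor of 3.91/1.93 = 2.03.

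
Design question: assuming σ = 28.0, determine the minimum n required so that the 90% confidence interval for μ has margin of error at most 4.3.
n ≥ 115

For margin E ≤ 4.3:
n ≥ (z* · σ / E)²
n ≥ (1.645 · 28.0 / 4.3)²
n ≥ 114.74

Minimum n = 115 (rounding up)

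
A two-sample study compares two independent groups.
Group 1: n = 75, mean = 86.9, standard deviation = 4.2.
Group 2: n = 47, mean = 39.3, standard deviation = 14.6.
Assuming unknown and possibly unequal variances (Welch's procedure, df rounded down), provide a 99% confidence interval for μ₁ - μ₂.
(41.75, 53.45)

Difference: x̄₁ - x̄₂ = 47.60
SE = √(s₁²/n₁ + s₂²/n₂) = √(4.2²/75 + 14.6²/47) = 2.1842
df = 50.81 → 50 (Welch–Satterthwaite, rounded down)
t* = 2.678

CI: 47.60 ± 2.678 · 2.1842 = 47.60 ± 5.85 = (41.75, 53.45)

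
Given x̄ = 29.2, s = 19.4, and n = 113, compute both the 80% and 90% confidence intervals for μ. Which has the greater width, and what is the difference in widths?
90% CI is wider by 1.36

df = 112
80% CI: t* = 1.289, (26.85, 31.55), width = 2 · t* · s/√n = 4.70
90% CI: t* = 1.659, (26.17, 32.23), width = 2 · t* · s/√n = 6.06

The 90% CI is wider by 6.06 - 4.70 = 1.36.
Higher confidence requires a wider interval.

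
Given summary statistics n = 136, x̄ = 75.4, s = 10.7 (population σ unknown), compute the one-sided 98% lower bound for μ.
μ ≥ 73.50

Lower bound (one-sided):
t* = 2.074 (one-sided for 98%)
Lower bound = x̄ - t* · s/√n = 75.4 - 2.074 · 10.7/√136 = 73.50

We are 98% confident that μ ≥ 73.50.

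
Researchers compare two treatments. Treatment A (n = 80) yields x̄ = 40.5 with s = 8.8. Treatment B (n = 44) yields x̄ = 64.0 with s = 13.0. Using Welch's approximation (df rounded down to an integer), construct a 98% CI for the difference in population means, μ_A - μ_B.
(-28.73, -18.27)

Difference: x̄₁ - x̄₂ = -23.50
SE = √(s₁²/n₁ + s₂²/n₂) = √(8.8²/80 + 13.0²/44) = 2.1929
df = 65.15 → 65 (Welch–Satterthwaite, rounded down)
t* = 2.385

CI: -23.50 ± 2.385 · 2.1929 = -23.50 ± 5.23 = (-28.73, -18.27)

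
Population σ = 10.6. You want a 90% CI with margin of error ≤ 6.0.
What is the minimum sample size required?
n ≥ 9

For margin E ≤ 6.0:
n ≥ (z* · σ / E)²
n ≥ (1.645 · 10.6 / 6.0)²
n ≥ 8.45

Minimum n = 9 (rounding up)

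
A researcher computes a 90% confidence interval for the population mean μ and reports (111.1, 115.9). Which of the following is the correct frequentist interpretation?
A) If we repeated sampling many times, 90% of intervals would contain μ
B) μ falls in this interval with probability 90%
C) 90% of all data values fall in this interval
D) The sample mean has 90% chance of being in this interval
A

A) Correct — this is the frequentist long-run coverage interpretation.
B) Wrong — μ is fixed; the randomness lives in the interval, not in μ.
C) Wrong — a CI is about the parameter μ, not individual data values.
D) Wrong — x̄ is observed and sits in the interval by construction.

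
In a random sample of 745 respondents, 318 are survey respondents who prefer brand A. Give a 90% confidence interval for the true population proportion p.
(0.397, 0.457)

Proportion CI:
p̂ = 318/745 = 0.42685
SE = √(p̂(1-p̂)/n) = √(0.42685 · 0.57315 / 745) = 0.01812

z* = 1.645
Margin = z* · SE = 1.645 · 0.01812 = 0.0298

CI: 0.42685 ± 0.0298 = (0.397, 0.457)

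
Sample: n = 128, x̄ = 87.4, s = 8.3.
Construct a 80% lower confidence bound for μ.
μ ≥ 86.78

Lower bound (one-sided):
t* = 0.844 (one-sided for 80%)
Lower bound = x̄ - t* · s/√n = 87.4 - 0.844 · 8.3/√128 = 86.78

We are 80% confident that μ ≥ 86.78.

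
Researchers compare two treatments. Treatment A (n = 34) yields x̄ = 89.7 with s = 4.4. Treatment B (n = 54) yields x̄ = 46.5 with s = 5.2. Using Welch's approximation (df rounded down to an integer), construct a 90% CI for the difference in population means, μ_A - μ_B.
(41.48, 44.92)

Difference: x̄₁ - x̄₂ = 43.20
SE = √(s₁²/n₁ + s₂²/n₂) = √(4.4²/34 + 5.2²/54) = 1.0345
df = 78.68 → 78 (Welch–Satterthwaite, rounded down)
t* = 1.665

CI: 43.20 ± 1.665 · 1.0345 = 43.20 ± 1.72 = (41.48, 44.92)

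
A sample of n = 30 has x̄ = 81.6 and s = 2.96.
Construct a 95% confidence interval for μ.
(80.49, 82.71)

t-interval (σ unknown):
df = n - 1 = 29
t* = 2.045 for 95% confidence

Margin of error = t* · s/√n = 2.045 · 2.96/√30 = 1.11

CI: (80.49, 82.71)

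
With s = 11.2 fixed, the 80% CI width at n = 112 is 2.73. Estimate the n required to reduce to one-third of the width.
n ≈ 1008

CI width ∝ 1/√n
To reduce width by factor 3, need √n to grow by 3 → need 3² = 9 times as many samples.

Current: n = 112, width = 2.73
New: n = 1008, width ≈ 0.90

Width reduced by factor of 2.73/0.90 = 3.03.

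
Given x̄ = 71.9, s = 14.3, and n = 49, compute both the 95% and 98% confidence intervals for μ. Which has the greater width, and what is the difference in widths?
98% CI is wider by 1.61

df = 48
95% CI: t* = 2.011, (67.79, 76.01), width = 2 · t* · s/√n = 8.22
98% CI: t* = 2.407, (66.98, 76.82), width = 2 · t* · s/√n = 9.83

The 98% CI is wider by 9.83 - 8.22 = 1.61.
Higher confidence requires a wider interval.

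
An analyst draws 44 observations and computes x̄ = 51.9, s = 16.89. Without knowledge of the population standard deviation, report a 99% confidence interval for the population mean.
(45.04, 58.76)

t-interval (σ unknown):
df = n - 1 = 43
t* = 2.695 for 99% confidence

Margin of error = t* · s/√n = 2.695 · 16.89/√44 = 6.86

CI: (45.04, 58.76)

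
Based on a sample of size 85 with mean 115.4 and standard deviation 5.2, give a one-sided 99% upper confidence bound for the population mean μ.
μ ≤ 116.74

Upper bound (one-sided):
t* = 2.372 (one-sided for 99%)
Upper bound = x̄ + t* · s/√n = 115.4 + 2.372 · 5.2/√85 = 116.74

We are 99% confident that μ ≤ 116.74.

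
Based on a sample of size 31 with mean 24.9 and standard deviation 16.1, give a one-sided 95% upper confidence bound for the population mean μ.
μ ≤ 29.81

Upper bound (one-sided):
t* = 1.697 (one-sided for 95%)
Upper bound = x̄ + t* · s/√n = 24.9 + 1.697 · 16.1/√31 = 29.81

We are 95% confident that μ ≤ 29.81.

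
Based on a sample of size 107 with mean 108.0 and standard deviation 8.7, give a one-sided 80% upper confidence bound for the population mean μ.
μ ≤ 108.71

Upper bound (one-sided):
t* = 0.845 (one-sided for 80%)
Upper bound = x̄ + t* · s/√n = 108.0 + 0.845 · 8.7/√107 = 108.71

We are 80% confident that μ ≤ 108.71.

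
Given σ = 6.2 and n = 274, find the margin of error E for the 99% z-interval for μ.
Margin of error = 0.96

Margin of error = z* · σ/√n
= 2.576 · 6.2/√274
= 2.576 · 6.2/16.5529
= 0.96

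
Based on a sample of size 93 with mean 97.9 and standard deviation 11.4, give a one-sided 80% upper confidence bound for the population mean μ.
μ ≤ 98.90

Upper bound (one-sided):
t* = 0.846 (one-sided for 80%)
Upper bound = x̄ + t* · s/√n = 97.9 + 0.846 · 11.4/√93 = 98.90

We are 80% confident that μ ≤ 98.90.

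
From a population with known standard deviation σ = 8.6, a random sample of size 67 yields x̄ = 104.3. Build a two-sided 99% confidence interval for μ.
(101.59, 107.01)

z-interval (σ known):
z* = 2.576 for 99% confidence

Margin of error = z* · σ/√n = 2.576 · 8.6/√67 = 2.71

CI: (104.3 - 2.71, 104.3 + 2.71) = (101.59, 107.01)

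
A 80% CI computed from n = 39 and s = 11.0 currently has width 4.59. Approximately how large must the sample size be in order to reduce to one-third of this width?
n ≈ 351

CI width ∝ 1/√n
To reduce width by factor 3, need √n to grow by 3 → need 3² = 9 times as many samples.

Current: n = 39, width = 4.59
New: n = 351, width ≈ 1.51

Width reduced by factor of 4.59/1.51 = 3.04.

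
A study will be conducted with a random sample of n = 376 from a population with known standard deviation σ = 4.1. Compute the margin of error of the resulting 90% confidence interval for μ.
Margin of error = 0.35

Margin of error = z* · σ/√n
= 1.645 · 4.1/√376
= 1.645 · 4.1/19.3907
= 0.35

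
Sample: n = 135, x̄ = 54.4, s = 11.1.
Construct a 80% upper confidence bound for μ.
μ ≤ 55.21

Upper bound (one-sided):
t* = 0.844 (one-sided for 80%)
Upper bound = x̄ + t* · s/√n = 54.4 + 0.844 · 11.1/√135 = 55.21

We are 80% confident that μ ≤ 55.21.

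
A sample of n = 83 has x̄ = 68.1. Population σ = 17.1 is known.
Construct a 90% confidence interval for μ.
(65.01, 71.19)

z-interval (σ known):
z* = 1.645 for 90% confidence

Margin of error = z* · σ/√n = 1.645 · 17.1/√83 = 3.09

CI: (68.1 - 3.09, 68.1 + 3.09) = (65.01, 71.19)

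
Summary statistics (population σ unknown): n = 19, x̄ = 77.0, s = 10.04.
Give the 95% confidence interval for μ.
(72.16, 81.84)

t-interval (σ unknown):
df = n - 1 = 18
t* = 2.101 for 95% confidence

Margin of error = t* · s/√n = 2.101 · 10.04/√19 = 4.84

CI: (72.16, 81.84)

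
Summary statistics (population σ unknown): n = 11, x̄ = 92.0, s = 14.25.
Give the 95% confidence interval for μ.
(82.43, 101.57)

t-interval (σ unknown):
df = n - 1 = 10
t* = 2.228 for 95% confidence

Margin of error = t* · s/√n = 2.228 · 14.25/√11 = 9.57

CI: (82.43, 101.57)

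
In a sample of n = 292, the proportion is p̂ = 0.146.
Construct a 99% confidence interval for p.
(0.093, 0.199)

Proportion CI:
SE = √(p̂(1-p̂)/n) = √(0.146 · 0.854 / 292) = 0.02066

z* = 2.576
Margin = z* · SE = 2.576 · 0.02066 = 0.0532

CI: 0.146 ± 0.0532 = (0.093, 0.199)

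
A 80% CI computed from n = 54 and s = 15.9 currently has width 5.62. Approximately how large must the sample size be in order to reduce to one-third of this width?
n ≈ 486

CI width ∝ 1/√n
To reduce width by factor 3, need √n to grow by 3 → need 3² = 9 times as many samples.

Current: n = 54, width = 5.62
New: n = 486, width ≈ 1.85

Width reduced by factor of 5.62/1.85 = 3.04.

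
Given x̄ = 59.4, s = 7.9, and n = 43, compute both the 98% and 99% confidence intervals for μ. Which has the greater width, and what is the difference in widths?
99% CI is wider by 0.67

df = 42
98% CI: t* = 2.418, (56.49, 62.31), width = 2 · t* · s/√n = 5.83
99% CI: t* = 2.698, (56.15, 62.65), width = 2 · t* · s/√n = 6.50

The 99% CI is wider by 6.50 - 5.83 = 0.67.
Higher confidence requires a wider interval.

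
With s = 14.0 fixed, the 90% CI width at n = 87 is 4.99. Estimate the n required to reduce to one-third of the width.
n ≈ 783

CI width ∝ 1/√n
To reduce width by factor 3, need √n to grow by 3 → need 3² = 9 times as many samples.

Current: n = 87, width = 4.99
New: n = 783, width ≈ 1.65

Width reduced by factor of 4.99/1.65 = 3.02.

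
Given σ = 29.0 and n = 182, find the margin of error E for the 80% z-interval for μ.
Margin of error = 2.76

Margin of error = z* · σ/√n
= 1.282 · 29.0/√182
= 1.282 · 29.0/13.4907
= 2.76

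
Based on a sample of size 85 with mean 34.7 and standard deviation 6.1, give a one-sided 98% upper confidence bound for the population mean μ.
μ ≤ 36.08

Upper bound (one-sided):
t* = 2.086 (one-sided for 98%)
Upper bound = x̄ + t* · s/√n = 34.7 + 2.086 · 6.1/√85 = 36.08

We are 98% confident that μ ≤ 36.08.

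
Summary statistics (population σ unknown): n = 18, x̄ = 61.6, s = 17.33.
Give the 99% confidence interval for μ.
(49.76, 73.44)

t-interval (σ unknown):
df = n - 1 = 17
t* = 2.898 for 99% confidence

Margin of error = t* · s/√n = 2.898 · 17.33/√18 = 11.84

CI: (49.76, 73.44)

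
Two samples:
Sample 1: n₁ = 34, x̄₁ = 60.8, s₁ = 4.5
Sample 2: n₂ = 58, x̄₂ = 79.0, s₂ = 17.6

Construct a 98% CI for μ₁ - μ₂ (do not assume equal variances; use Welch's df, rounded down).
(-24.00, -12.40)

Difference: x̄₁ - x̄₂ = -18.20
SE = √(s₁²/n₁ + s₂²/n₂) = √(4.5²/34 + 17.6²/58) = 2.4364
df = 68.94 → 68 (Welch–Satterthwaite, rounded down)
t* = 2.382

CI: -18.20 ± 2.382 · 2.4364 = -18.20 ± 5.80 = (-24.00, -12.40)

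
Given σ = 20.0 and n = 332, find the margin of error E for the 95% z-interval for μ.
Margin of error = 2.15

Margin of error = z* · σ/√n
= 1.960 · 20.0/√332
= 1.960 · 20.0/18.2209
= 2.15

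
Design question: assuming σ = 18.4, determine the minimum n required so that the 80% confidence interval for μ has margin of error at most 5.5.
n ≥ 19

For margin E ≤ 5.5:
n ≥ (z* · σ / E)²
n ≥ (1.282 · 18.4 / 5.5)²
n ≥ 18.39

Minimum n = 19 (rounding up)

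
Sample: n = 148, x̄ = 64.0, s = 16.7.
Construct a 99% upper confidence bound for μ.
μ ≤ 67.23

Upper bound (one-sided):
t* = 2.352 (one-sided for 99%)
Upper bound = x̄ + t* · s/√n = 64.0 + 2.352 · 16.7/√148 = 67.23

We are 99% confident that μ ≤ 67.23.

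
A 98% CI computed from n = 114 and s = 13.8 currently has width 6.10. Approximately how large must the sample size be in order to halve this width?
n ≈ 456

CI width ∝ 1/√n
To reduce width by factor 2, need √n to grow by 2 → need 2² = 4 times as many samples.

Current: n = 114, width = 6.10
New: n = 456, width ≈ 3.02

Width reduced by factor of 6.10/3.02 = 2.02.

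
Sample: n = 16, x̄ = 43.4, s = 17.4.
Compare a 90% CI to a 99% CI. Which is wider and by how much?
99% CI is wider by 10.39

df = 15
90% CI: t* = 1.753, (35.77, 51.03), width = 2 · t* · s/√n = 15.25
99% CI: t* = 2.947, (30.58, 56.22), width = 2 · t* · s/√n = 25.64

The 99% CI is wider by 25.64 - 15.25 = 10.39.
Higher confidence requires a wider interval.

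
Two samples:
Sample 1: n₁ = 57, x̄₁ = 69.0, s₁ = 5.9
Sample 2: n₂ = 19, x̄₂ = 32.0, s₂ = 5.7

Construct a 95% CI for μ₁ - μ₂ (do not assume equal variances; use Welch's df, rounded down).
(33.89, 40.11)

Difference: x̄₁ - x̄₂ = 37.00
SE = √(s₁²/n₁ + s₂²/n₂) = √(5.9²/57 + 5.7²/19) = 1.5234
df = 31.85 → 31 (Welch–Satterthwaite, rounded down)
t* = 2.040

CI: 37.00 ± 2.040 · 1.5234 = 37.00 ± 3.11 = (33.89, 40.11)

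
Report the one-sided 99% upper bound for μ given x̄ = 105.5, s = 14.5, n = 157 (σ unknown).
μ ≤ 108.22

Upper bound (one-sided):
t* = 2.350 (one-sided for 99%)
Upper bound = x̄ + t* · s/√n = 105.5 + 2.350 · 14.5/√157 = 108.22

We are 99% confident that μ ≤ 108.22.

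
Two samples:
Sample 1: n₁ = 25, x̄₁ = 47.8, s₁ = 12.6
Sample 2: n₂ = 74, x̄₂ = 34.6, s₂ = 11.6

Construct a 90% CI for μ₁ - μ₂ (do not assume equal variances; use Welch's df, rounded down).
(8.38, 18.02)

Difference: x̄₁ - x̄₂ = 13.20
SE = √(s₁²/n₁ + s₂²/n₂) = √(12.6²/25 + 11.6²/74) = 2.8581
df = 38.67 → 38 (Welch–Satterthwaite, rounded down)
t* = 1.686

CI: 13.20 ± 1.686 · 2.8581 = 13.20 ± 4.82 = (8.38, 18.02)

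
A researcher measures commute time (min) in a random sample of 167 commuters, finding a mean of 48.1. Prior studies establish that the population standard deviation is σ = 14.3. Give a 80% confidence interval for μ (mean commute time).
(46.68, 49.52)

z-interval (σ known):
z* = 1.282 for 80% confidence

Margin of error = z* · σ/√n = 1.282 · 14.3/√167 = 1.42

CI: (48.1 - 1.42, 48.1 + 1.42) = (46.68, 49.52)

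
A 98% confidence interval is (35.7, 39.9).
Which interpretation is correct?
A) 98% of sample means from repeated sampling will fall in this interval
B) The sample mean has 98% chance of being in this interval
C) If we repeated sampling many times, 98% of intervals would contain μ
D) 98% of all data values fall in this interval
C

A) Wrong — coverage applies to intervals containing μ, not to future x̄ values.
B) Wrong — x̄ is observed and sits in the interval by construction.
C) Correct — this is the frequentist long-run coverage interpretation.
D) Wrong — a CI is about the parameter μ, not individual data values.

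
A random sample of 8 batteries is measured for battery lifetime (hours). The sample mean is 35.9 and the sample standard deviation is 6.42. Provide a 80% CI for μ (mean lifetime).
(32.69, 39.11)

t-interval (σ unknown):
df = n - 1 = 7
t* = 1.415 for 80% confidence

Margin of error = t* · s/√n = 1.415 · 6.42/√8 = 3.21

CI: (32.69, 39.11)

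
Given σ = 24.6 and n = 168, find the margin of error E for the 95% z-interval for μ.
Margin of error = 3.72

Margin of error = z* · σ/√n
= 1.960 · 24.6/√168
= 1.960 · 24.6/12.9615
= 3.72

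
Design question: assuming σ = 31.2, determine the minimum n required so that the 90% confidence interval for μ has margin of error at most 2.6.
n ≥ 390

For margin E ≤ 2.6:
n ≥ (z* · σ / E)²
n ≥ (1.645 · 31.2 / 2.6)²
n ≥ 389.67

Minimum n = 390 (rounding up)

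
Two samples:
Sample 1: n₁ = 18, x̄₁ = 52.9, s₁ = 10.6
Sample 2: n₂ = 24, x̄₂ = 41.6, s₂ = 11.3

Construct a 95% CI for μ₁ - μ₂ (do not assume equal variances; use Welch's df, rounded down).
(4.41, 18.19)

Difference: x̄₁ - x̄₂ = 11.30
SE = √(s₁²/n₁ + s₂²/n₂) = √(10.6²/18 + 11.3²/24) = 3.4004
df = 37.95 → 37 (Welch–Satterthwaite, rounded down)
t* = 2.026

CI: 11.30 ± 2.026 · 3.4004 = 11.30 ± 6.89 = (4.41, 18.19)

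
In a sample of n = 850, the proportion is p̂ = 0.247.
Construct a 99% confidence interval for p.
(0.209, 0.285)

Proportion CI:
SE = √(p̂(1-p̂)/n) = √(0.247 · 0.753 / 850) = 0.01479

z* = 2.576
Margin = z* · SE = 2.576 · 0.01479 = 0.0381

CI: 0.247 ± 0.0381 = (0.209, 0.285)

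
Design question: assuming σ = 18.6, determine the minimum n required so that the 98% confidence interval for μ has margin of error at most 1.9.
n ≥ 519

For margin E ≤ 1.9:
n ≥ (z* · σ / E)²
n ≥ (2.326 · 18.6 / 1.9)²
n ≥ 518.49

Minimum n = 519 (rounding up)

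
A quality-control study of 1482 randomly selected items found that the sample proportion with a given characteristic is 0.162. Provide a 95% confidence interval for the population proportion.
(0.143, 0.181)

Proportion CI:
SE = √(p̂(1-p̂)/n) = √(0.162 · 0.838 / 1482) = 0.00957

z* = 1.960
Margin = z* · SE = 1.960 · 0.00957 = 0.0188

CI: 0.162 ± 0.0188 = (0.143, 0.181)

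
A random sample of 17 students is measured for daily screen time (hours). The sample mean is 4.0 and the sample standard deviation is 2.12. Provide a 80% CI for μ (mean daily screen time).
(3.31, 4.69)

t-interval (σ unknown):
df = n - 1 = 16
t* = 1.337 for 80% confidence

Margin of error = t* · s/√n = 1.337 · 2.12/√17 = 0.69

CI: (3.31, 4.69)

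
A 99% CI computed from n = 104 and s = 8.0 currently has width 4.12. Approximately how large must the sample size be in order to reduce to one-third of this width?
n ≈ 936

CI width ∝ 1/√n
To reduce width by factor 3, need √n to grow by 3 → need 3² = 9 times as many samples.

Current: n = 104, width = 4.12
New: n = 936, width ≈ 1.35

Width reduced by factor of 4.12/1.35 = 3.05.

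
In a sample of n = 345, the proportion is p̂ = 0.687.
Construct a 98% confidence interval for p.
(0.629, 0.745)

Proportion CI:
SE = √(p̂(1-p̂)/n) = √(0.687 · 0.313 / 345) = 0.02497

z* = 2.326
Margin = z* · SE = 2.326 · 0.02497 = 0.0581

CI: 0.687 ± 0.0581 = (0.629, 0.745)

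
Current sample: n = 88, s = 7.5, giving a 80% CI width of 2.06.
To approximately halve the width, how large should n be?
n ≈ 352

CI width ∝ 1/√n
To reduce width by factor 2, need √n to grow by 2 → need 2² = 4 times as many samples.

Current: n = 88, width = 2.06
New: n = 352, width ≈ 1.03

Width reduced by factor of 2.06/1.03 = 2.00.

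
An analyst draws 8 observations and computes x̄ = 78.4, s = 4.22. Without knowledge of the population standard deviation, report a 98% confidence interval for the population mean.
(73.93, 82.87)

t-interval (σ unknown):
df = n - 1 = 7
t* = 2.998 for 98% confidence

Margin of error = t* · s/√n = 2.998 · 4.22/√8 = 4.47

CI: (73.93, 82.87)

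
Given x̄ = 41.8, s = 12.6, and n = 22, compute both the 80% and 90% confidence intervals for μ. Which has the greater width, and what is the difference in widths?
90% CI is wider by 2.14

df = 21
80% CI: t* = 1.323, (38.25, 45.35), width = 2 · t* · s/√n = 7.11
90% CI: t* = 1.721, (37.18, 46.42), width = 2 · t* · s/√n = 9.25

The 90% CI is wider by 9.25 - 7.11 = 2.14.
Higher confidence requires a wider interval.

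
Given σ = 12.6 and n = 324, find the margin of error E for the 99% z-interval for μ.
Margin of error = 1.80

Margin of error = z* · σ/√n
= 2.576 · 12.6/√324
= 2.576 · 12.6/18.0000
= 1.80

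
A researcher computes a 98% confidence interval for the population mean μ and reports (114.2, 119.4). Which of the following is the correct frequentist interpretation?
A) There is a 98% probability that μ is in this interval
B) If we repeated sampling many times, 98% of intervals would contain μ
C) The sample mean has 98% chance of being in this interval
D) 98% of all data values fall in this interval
B

A) Wrong — μ is fixed; the randomness lives in the interval, not in μ.
B) Correct — this is the frequentist long-run coverage interpretation.
C) Wrong — x̄ is observed and sits in the interval by construction.
D) Wrong — a CI is about the parameter μ, not individual data values.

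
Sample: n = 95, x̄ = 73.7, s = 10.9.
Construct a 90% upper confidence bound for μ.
μ ≤ 75.14

Upper bound (one-sided):
t* = 1.291 (one-sided for 90%)
Upper bound = x̄ + t* · s/√n = 73.7 + 1.291 · 10.9/√95 = 75.14

We are 90% confident that μ ≤ 75.14.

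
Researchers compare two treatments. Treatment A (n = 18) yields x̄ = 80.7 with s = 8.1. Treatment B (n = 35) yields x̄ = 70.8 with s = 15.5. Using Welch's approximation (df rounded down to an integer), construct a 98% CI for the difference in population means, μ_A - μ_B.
(2.11, 17.69)

Difference: x̄₁ - x̄₂ = 9.90
SE = √(s₁²/n₁ + s₂²/n₂) = √(8.1²/18 + 15.5²/35) = 3.2418
df = 50.96 → 50 (Welch–Satterthwaite, rounded down)
t* = 2.403

CI: 9.90 ± 2.403 · 3.2418 = 9.90 ± 7.79 = (2.11, 17.69)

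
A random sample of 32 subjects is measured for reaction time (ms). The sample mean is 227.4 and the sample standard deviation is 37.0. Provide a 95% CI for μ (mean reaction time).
(214.06, 240.74)

t-interval (σ unknown):
df = n - 1 = 31
t* = 2.040 for 95% confidence

Margin of error = t* · s/√n = 2.040 · 37.0/√32 = 13.34

CI: (214.06, 240.74)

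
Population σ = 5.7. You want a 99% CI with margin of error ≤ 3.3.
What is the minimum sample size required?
n ≥ 20

For margin E ≤ 3.3:
n ≥ (z* · σ / E)²
n ≥ (2.576 · 5.7 / 3.3)²
n ≥ 19.80

Minimum n = 20 (rounding up)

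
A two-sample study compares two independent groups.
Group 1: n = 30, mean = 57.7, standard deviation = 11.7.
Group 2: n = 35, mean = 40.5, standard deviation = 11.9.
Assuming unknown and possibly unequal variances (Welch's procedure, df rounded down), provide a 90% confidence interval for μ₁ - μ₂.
(12.30, 22.10)

Difference: x̄₁ - x̄₂ = 17.20
SE = √(s₁²/n₁ + s₂²/n₂) = √(11.7²/30 + 11.9²/35) = 2.9341
df = 61.79 → 61 (Welch–Satterthwaite, rounded down)
t* = 1.670

CI: 17.20 ± 1.670 · 2.9341 = 17.20 ± 4.90 = (12.30, 22.10)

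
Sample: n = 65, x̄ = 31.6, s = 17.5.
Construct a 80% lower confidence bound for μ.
μ ≥ 29.76

Lower bound (one-sided):
t* = 0.847 (one-sided for 80%)
Lower bound = x̄ - t* · s/√n = 31.6 - 0.847 · 17.5/√65 = 29.76

We are 80% confident that μ ≥ 29.76.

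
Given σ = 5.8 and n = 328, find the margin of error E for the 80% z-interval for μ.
Margin of error = 0.41

Margin of error = z* · σ/√n
= 1.282 · 5.8/√328
= 1.282 · 5.8/18.1108
= 0.41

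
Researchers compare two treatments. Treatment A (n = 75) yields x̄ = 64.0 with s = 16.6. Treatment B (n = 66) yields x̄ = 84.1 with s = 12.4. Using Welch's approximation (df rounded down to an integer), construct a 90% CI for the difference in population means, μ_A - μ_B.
(-24.16, -16.04)

Difference: x̄₁ - x̄₂ = -20.10
SE = √(s₁²/n₁ + s₂²/n₂) = √(16.6²/75 + 12.4²/66) = 2.4503
df = 135.55 → 135 (Welch–Satterthwaite, rounded down)
t* = 1.656

CI: -20.10 ± 1.656 · 2.4503 = -20.10 ± 4.06 = (-24.16, -16.04)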